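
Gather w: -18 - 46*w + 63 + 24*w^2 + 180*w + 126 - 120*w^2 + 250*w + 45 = -96*w^2 + 384*w + 216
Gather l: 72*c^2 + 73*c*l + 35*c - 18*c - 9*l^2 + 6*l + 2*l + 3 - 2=72*c^2 + 17*c - 9*l^2 + l*(73*c + 8) + 1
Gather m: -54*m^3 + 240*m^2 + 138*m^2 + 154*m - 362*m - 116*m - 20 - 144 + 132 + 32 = -54*m^3 + 378*m^2 - 324*m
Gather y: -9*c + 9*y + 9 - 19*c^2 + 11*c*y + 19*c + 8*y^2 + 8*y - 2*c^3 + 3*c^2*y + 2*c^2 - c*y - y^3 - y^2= -2*c^3 - 17*c^2 + 10*c - y^3 + 7*y^2 + y*(3*c^2 + 10*c + 17) + 9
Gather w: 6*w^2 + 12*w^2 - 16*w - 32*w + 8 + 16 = 18*w^2 - 48*w + 24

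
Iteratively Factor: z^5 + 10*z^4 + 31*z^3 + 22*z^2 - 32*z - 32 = (z - 1)*(z^4 + 11*z^3 + 42*z^2 + 64*z + 32) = (z - 1)*(z + 4)*(z^3 + 7*z^2 + 14*z + 8) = (z - 1)*(z + 4)^2*(z^2 + 3*z + 2) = (z - 1)*(z + 1)*(z + 4)^2*(z + 2)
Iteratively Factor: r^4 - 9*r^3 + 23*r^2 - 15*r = (r - 5)*(r^3 - 4*r^2 + 3*r) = (r - 5)*(r - 1)*(r^2 - 3*r) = (r - 5)*(r - 3)*(r - 1)*(r)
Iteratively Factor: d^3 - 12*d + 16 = (d - 2)*(d^2 + 2*d - 8) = (d - 2)*(d + 4)*(d - 2)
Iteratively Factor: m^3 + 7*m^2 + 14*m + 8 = (m + 1)*(m^2 + 6*m + 8) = (m + 1)*(m + 2)*(m + 4)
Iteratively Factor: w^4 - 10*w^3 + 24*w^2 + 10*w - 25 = (w - 5)*(w^3 - 5*w^2 - w + 5) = (w - 5)*(w - 1)*(w^2 - 4*w - 5) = (w - 5)*(w - 1)*(w + 1)*(w - 5)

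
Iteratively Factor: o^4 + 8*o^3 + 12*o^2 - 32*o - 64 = (o + 2)*(o^3 + 6*o^2 - 32) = (o + 2)*(o + 4)*(o^2 + 2*o - 8) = (o + 2)*(o + 4)^2*(o - 2)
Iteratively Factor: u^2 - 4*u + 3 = (u - 3)*(u - 1)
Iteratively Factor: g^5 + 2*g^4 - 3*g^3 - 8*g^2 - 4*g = (g + 1)*(g^4 + g^3 - 4*g^2 - 4*g) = g*(g + 1)*(g^3 + g^2 - 4*g - 4) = g*(g + 1)^2*(g^2 - 4) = g*(g + 1)^2*(g + 2)*(g - 2)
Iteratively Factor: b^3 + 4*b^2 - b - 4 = (b - 1)*(b^2 + 5*b + 4) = (b - 1)*(b + 4)*(b + 1)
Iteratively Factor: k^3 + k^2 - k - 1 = (k + 1)*(k^2 - 1) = (k - 1)*(k + 1)*(k + 1)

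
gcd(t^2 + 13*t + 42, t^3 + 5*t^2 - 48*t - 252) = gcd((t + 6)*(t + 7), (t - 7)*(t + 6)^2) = t + 6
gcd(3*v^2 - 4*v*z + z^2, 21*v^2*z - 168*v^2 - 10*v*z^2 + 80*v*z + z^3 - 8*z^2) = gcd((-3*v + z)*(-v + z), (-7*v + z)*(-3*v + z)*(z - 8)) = -3*v + z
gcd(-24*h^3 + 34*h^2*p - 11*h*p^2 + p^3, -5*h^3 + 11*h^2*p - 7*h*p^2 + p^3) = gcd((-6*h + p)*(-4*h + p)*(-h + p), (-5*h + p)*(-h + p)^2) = -h + p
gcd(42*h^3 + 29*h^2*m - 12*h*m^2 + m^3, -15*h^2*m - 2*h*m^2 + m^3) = 1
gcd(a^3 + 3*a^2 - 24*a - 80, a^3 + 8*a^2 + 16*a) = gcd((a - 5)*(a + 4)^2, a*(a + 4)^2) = a^2 + 8*a + 16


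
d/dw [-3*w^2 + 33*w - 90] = 33 - 6*w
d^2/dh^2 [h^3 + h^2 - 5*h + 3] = 6*h + 2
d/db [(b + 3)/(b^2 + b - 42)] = (b^2 + b - (b + 3)*(2*b + 1) - 42)/(b^2 + b - 42)^2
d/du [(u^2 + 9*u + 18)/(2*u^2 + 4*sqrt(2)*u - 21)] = (-4*(u + sqrt(2))*(u^2 + 9*u + 18) + (2*u + 9)*(2*u^2 + 4*sqrt(2)*u - 21))/(2*u^2 + 4*sqrt(2)*u - 21)^2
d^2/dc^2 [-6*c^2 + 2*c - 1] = -12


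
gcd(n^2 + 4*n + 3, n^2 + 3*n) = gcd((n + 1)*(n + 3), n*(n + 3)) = n + 3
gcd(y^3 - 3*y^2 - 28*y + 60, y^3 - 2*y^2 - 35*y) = y + 5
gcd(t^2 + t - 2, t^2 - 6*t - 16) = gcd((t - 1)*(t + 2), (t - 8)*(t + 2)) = t + 2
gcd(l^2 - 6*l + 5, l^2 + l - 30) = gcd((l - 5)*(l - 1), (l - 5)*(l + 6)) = l - 5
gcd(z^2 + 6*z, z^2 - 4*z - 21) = 1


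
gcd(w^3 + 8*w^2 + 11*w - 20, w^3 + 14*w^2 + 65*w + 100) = w^2 + 9*w + 20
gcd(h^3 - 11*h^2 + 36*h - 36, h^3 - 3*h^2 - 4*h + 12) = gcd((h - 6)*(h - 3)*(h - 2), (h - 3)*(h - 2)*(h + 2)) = h^2 - 5*h + 6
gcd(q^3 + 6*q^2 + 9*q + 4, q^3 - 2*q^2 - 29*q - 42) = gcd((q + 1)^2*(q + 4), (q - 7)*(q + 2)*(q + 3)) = 1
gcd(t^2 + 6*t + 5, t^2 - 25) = t + 5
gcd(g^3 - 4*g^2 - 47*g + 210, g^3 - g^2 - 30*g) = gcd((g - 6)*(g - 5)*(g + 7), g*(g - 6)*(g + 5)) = g - 6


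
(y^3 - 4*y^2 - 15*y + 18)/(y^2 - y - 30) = (y^2 + 2*y - 3)/(y + 5)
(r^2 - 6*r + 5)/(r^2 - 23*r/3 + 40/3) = 3*(r - 1)/(3*r - 8)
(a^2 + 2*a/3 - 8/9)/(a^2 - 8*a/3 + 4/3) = (a + 4/3)/(a - 2)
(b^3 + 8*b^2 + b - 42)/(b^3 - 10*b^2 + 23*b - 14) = (b^2 + 10*b + 21)/(b^2 - 8*b + 7)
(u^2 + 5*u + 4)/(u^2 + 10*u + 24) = (u + 1)/(u + 6)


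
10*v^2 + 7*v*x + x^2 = (2*v + x)*(5*v + x)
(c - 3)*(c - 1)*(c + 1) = c^3 - 3*c^2 - c + 3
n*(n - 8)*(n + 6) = n^3 - 2*n^2 - 48*n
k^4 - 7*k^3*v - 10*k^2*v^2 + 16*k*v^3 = k*(k - 8*v)*(k - v)*(k + 2*v)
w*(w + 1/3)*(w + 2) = w^3 + 7*w^2/3 + 2*w/3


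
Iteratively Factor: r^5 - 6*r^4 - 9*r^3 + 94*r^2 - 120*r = (r - 2)*(r^4 - 4*r^3 - 17*r^2 + 60*r) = (r - 3)*(r - 2)*(r^3 - r^2 - 20*r) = (r - 5)*(r - 3)*(r - 2)*(r^2 + 4*r) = (r - 5)*(r - 3)*(r - 2)*(r + 4)*(r)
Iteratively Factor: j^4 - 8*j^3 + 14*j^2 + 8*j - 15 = (j - 1)*(j^3 - 7*j^2 + 7*j + 15) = (j - 3)*(j - 1)*(j^2 - 4*j - 5) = (j - 5)*(j - 3)*(j - 1)*(j + 1)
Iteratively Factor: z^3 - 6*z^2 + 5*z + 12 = (z - 4)*(z^2 - 2*z - 3) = (z - 4)*(z + 1)*(z - 3)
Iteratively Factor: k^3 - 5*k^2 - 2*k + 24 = (k - 4)*(k^2 - k - 6) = (k - 4)*(k + 2)*(k - 3)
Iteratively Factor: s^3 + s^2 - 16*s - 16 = (s + 4)*(s^2 - 3*s - 4) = (s + 1)*(s + 4)*(s - 4)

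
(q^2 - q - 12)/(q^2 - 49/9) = 9*(q^2 - q - 12)/(9*q^2 - 49)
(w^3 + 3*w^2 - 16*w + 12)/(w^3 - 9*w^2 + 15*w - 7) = (w^2 + 4*w - 12)/(w^2 - 8*w + 7)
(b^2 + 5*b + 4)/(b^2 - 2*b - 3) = (b + 4)/(b - 3)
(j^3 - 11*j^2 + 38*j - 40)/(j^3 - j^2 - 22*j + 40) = (j - 5)/(j + 5)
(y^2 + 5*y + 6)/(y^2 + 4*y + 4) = (y + 3)/(y + 2)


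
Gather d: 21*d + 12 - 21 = 21*d - 9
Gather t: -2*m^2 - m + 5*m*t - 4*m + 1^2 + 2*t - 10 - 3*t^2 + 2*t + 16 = -2*m^2 - 5*m - 3*t^2 + t*(5*m + 4) + 7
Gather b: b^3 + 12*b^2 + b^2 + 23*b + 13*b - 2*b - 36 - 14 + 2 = b^3 + 13*b^2 + 34*b - 48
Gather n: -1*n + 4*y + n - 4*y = 0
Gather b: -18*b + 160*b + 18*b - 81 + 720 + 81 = 160*b + 720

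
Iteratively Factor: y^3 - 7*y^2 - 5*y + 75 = (y - 5)*(y^2 - 2*y - 15) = (y - 5)^2*(y + 3)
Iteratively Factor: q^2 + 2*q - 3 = (q - 1)*(q + 3)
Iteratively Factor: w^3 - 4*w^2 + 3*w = (w)*(w^2 - 4*w + 3) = w*(w - 3)*(w - 1)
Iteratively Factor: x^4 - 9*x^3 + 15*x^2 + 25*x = (x + 1)*(x^3 - 10*x^2 + 25*x) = (x - 5)*(x + 1)*(x^2 - 5*x) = x*(x - 5)*(x + 1)*(x - 5)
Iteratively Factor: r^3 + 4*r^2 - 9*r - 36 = (r + 3)*(r^2 + r - 12) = (r - 3)*(r + 3)*(r + 4)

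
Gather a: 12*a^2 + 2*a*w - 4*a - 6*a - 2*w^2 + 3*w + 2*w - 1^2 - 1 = 12*a^2 + a*(2*w - 10) - 2*w^2 + 5*w - 2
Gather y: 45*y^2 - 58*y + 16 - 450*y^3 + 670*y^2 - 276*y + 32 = -450*y^3 + 715*y^2 - 334*y + 48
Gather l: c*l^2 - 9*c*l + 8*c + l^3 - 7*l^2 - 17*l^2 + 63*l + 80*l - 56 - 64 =8*c + l^3 + l^2*(c - 24) + l*(143 - 9*c) - 120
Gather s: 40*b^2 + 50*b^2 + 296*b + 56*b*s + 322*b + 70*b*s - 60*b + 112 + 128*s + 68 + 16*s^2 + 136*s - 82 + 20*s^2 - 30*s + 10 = 90*b^2 + 558*b + 36*s^2 + s*(126*b + 234) + 108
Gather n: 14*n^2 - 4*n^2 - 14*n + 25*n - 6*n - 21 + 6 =10*n^2 + 5*n - 15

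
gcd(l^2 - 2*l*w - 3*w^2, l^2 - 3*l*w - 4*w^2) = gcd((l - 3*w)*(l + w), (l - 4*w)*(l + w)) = l + w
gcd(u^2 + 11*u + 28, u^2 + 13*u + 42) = u + 7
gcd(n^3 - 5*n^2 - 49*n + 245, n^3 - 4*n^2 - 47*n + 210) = n^2 + 2*n - 35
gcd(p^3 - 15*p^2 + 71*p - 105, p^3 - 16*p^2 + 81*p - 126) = p^2 - 10*p + 21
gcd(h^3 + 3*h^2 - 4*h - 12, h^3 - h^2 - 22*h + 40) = h - 2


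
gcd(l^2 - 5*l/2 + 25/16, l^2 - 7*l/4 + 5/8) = l - 5/4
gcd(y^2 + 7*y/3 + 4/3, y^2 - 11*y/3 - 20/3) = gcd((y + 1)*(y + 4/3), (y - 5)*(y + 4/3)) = y + 4/3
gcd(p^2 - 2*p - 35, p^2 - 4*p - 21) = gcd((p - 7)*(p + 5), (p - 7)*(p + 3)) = p - 7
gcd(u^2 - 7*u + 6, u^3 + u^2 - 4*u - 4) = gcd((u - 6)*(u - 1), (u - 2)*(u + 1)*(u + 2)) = 1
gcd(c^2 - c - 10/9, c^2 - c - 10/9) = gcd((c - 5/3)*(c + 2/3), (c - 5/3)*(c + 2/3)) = c^2 - c - 10/9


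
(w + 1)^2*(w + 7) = w^3 + 9*w^2 + 15*w + 7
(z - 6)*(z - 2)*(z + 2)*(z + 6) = z^4 - 40*z^2 + 144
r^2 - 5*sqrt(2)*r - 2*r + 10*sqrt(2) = (r - 2)*(r - 5*sqrt(2))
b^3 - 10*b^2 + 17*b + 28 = (b - 7)*(b - 4)*(b + 1)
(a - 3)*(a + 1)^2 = a^3 - a^2 - 5*a - 3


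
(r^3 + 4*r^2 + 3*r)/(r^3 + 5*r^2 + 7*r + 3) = r/(r + 1)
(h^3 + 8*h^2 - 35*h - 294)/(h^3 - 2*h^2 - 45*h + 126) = (h + 7)/(h - 3)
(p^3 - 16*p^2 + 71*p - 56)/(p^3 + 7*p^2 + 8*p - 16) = (p^2 - 15*p + 56)/(p^2 + 8*p + 16)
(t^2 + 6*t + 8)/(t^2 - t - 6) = (t + 4)/(t - 3)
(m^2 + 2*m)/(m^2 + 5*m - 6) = m*(m + 2)/(m^2 + 5*m - 6)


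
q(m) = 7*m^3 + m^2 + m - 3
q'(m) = 21*m^2 + 2*m + 1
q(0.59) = -0.62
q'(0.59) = 9.49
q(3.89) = 428.07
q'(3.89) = 326.55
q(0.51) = -1.30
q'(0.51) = 7.48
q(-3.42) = -274.74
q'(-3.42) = 239.78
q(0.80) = 2.02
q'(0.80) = 16.04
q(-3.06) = -197.26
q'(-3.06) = 191.52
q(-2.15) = -70.10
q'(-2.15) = 93.77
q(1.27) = 14.22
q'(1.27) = 37.41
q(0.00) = -3.00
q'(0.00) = 1.00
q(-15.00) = -23418.00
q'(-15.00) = 4696.00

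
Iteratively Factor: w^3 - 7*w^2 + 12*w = (w - 3)*(w^2 - 4*w) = (w - 4)*(w - 3)*(w)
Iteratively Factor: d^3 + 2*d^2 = (d + 2)*(d^2) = d*(d + 2)*(d)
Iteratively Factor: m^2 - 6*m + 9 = (m - 3)*(m - 3)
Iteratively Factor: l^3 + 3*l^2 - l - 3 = (l + 3)*(l^2 - 1) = (l - 1)*(l + 3)*(l + 1)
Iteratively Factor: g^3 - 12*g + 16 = (g + 4)*(g^2 - 4*g + 4) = (g - 2)*(g + 4)*(g - 2)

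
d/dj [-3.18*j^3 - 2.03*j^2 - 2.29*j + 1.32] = -9.54*j^2 - 4.06*j - 2.29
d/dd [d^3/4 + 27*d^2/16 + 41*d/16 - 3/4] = 3*d^2/4 + 27*d/8 + 41/16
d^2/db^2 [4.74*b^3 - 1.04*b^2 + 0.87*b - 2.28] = 28.44*b - 2.08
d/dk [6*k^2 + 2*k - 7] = 12*k + 2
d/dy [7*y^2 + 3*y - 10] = 14*y + 3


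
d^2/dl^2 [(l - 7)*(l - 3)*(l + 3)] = 6*l - 14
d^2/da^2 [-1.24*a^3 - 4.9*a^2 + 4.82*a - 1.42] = -7.44*a - 9.8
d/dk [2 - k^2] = -2*k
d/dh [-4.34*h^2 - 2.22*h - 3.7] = -8.68*h - 2.22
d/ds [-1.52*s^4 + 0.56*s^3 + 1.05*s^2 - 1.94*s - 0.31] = -6.08*s^3 + 1.68*s^2 + 2.1*s - 1.94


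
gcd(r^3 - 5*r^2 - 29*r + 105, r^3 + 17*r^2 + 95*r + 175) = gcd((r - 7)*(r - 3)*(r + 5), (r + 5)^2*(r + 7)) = r + 5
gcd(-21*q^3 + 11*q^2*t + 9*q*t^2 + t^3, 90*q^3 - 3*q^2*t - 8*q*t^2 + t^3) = 3*q + t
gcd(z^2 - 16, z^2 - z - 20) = z + 4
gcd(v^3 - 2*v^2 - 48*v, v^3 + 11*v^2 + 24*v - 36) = v + 6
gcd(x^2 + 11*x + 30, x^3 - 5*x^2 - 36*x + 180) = x + 6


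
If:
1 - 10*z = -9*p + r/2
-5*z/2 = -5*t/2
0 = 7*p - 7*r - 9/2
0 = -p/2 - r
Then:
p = 3/7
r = -3/14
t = 139/280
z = 139/280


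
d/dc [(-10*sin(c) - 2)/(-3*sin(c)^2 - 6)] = 2*(-5*sin(c)^2 - 2*sin(c) + 10)*cos(c)/(3*(sin(c)^2 + 2)^2)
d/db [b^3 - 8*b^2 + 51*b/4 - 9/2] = 3*b^2 - 16*b + 51/4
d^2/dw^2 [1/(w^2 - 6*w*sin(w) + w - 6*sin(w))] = 2*((w^2 - 6*w*sin(w) + w - 6*sin(w))*(-3*w*sin(w) - 3*sin(w) + 6*cos(w) - 1) + (6*w*cos(w) - 2*w + 6*sqrt(2)*sin(w + pi/4) - 1)^2)/((w + 1)^3*(w - 6*sin(w))^3)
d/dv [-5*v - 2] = -5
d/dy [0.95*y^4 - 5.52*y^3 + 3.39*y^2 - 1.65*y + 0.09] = 3.8*y^3 - 16.56*y^2 + 6.78*y - 1.65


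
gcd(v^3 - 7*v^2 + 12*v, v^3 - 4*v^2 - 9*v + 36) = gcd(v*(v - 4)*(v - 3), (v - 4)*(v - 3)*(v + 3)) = v^2 - 7*v + 12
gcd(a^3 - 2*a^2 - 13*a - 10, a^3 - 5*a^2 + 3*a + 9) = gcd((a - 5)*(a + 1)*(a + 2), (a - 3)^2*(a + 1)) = a + 1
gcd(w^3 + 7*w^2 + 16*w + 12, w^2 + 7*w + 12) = w + 3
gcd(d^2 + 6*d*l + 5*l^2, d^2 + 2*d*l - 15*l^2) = d + 5*l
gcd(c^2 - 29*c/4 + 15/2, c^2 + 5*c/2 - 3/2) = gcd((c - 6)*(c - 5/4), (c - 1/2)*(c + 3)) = 1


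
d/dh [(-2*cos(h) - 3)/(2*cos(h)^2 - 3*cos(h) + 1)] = (-4*cos(h)^2 - 12*cos(h) + 11)*sin(h)/((cos(h) - 1)^2*(2*cos(h) - 1)^2)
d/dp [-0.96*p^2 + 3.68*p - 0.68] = 3.68 - 1.92*p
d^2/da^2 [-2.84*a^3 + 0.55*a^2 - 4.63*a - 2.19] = 1.1 - 17.04*a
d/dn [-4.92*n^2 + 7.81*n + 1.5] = 7.81 - 9.84*n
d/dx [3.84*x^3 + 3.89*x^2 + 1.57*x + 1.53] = 11.52*x^2 + 7.78*x + 1.57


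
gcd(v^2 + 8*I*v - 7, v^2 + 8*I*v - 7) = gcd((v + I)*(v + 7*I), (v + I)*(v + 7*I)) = v^2 + 8*I*v - 7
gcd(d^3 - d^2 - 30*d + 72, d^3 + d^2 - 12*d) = d - 3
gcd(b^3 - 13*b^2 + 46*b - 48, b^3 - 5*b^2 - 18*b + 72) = b - 3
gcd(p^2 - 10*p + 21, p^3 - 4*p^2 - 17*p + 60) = p - 3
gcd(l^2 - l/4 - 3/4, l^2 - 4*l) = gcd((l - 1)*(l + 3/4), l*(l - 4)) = 1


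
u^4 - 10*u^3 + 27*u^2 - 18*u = u*(u - 6)*(u - 3)*(u - 1)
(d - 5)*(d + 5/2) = d^2 - 5*d/2 - 25/2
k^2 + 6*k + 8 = (k + 2)*(k + 4)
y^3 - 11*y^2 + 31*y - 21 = (y - 7)*(y - 3)*(y - 1)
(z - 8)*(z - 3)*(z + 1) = z^3 - 10*z^2 + 13*z + 24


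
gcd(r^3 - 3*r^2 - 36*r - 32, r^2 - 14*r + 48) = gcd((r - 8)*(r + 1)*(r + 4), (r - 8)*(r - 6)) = r - 8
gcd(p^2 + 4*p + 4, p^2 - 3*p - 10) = p + 2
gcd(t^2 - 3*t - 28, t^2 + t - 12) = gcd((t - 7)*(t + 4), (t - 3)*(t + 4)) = t + 4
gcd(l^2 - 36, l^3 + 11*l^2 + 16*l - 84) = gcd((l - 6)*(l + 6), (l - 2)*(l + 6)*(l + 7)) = l + 6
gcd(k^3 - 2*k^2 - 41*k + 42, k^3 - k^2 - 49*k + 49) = k^2 - 8*k + 7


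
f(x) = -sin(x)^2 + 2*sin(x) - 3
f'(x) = -2*sin(x)*cos(x) + 2*cos(x)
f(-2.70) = -4.04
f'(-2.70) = -2.58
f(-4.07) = -2.04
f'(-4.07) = -0.24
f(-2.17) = -5.33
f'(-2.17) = -2.06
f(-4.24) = -2.01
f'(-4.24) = -0.10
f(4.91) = -5.92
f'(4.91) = 0.78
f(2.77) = -2.41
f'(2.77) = -1.19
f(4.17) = -5.45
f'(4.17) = -1.92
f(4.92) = -5.91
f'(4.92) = 0.82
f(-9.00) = -3.99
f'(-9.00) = -2.57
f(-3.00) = -3.30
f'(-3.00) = -2.26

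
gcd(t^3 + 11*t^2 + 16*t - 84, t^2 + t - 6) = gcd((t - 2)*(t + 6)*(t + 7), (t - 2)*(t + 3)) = t - 2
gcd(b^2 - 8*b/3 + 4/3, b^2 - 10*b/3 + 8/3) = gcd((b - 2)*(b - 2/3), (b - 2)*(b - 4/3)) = b - 2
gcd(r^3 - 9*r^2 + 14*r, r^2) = r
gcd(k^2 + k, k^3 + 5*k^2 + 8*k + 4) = k + 1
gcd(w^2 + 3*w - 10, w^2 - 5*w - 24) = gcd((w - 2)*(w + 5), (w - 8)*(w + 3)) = 1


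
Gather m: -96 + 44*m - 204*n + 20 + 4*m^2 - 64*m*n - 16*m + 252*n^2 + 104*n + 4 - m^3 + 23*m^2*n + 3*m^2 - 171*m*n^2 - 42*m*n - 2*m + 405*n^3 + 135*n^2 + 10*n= -m^3 + m^2*(23*n + 7) + m*(-171*n^2 - 106*n + 26) + 405*n^3 + 387*n^2 - 90*n - 72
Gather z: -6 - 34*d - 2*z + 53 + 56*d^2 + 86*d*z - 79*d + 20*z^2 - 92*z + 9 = 56*d^2 - 113*d + 20*z^2 + z*(86*d - 94) + 56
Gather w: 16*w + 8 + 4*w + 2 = 20*w + 10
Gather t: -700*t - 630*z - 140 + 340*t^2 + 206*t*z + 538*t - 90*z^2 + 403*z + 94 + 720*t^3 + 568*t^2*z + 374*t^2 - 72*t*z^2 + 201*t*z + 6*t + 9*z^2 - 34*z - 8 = 720*t^3 + t^2*(568*z + 714) + t*(-72*z^2 + 407*z - 156) - 81*z^2 - 261*z - 54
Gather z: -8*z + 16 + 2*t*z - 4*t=-4*t + z*(2*t - 8) + 16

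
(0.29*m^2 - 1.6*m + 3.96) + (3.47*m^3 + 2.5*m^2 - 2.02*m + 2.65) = 3.47*m^3 + 2.79*m^2 - 3.62*m + 6.61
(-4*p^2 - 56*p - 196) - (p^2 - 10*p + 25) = -5*p^2 - 46*p - 221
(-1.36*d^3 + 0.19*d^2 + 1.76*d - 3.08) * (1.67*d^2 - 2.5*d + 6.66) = -2.2712*d^5 + 3.7173*d^4 - 6.5934*d^3 - 8.2782*d^2 + 19.4216*d - 20.5128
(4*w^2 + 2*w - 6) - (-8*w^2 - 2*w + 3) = 12*w^2 + 4*w - 9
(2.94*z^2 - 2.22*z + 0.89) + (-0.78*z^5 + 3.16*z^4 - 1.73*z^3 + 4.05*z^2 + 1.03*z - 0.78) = -0.78*z^5 + 3.16*z^4 - 1.73*z^3 + 6.99*z^2 - 1.19*z + 0.11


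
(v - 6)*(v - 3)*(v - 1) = v^3 - 10*v^2 + 27*v - 18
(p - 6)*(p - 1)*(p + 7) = p^3 - 43*p + 42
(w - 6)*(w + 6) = w^2 - 36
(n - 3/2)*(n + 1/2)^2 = n^3 - n^2/2 - 5*n/4 - 3/8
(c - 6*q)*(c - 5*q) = c^2 - 11*c*q + 30*q^2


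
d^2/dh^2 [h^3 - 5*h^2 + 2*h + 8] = 6*h - 10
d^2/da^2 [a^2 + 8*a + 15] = 2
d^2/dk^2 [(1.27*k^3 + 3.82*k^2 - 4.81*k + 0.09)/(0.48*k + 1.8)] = (0.585216*k^3 + 6.58368*k^2 + 24.6888*k + 33.106752)/(0.110592*k^3 + 1.24416*k^2 + 4.6656*k + 5.832)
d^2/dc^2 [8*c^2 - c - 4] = 16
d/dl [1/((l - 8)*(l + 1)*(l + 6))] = (-(l - 8)*(l + 1) - (l - 8)*(l + 6) - (l + 1)*(l + 6))/((l - 8)^2*(l + 1)^2*(l + 6)^2)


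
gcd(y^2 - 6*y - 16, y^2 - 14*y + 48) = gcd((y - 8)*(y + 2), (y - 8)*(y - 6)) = y - 8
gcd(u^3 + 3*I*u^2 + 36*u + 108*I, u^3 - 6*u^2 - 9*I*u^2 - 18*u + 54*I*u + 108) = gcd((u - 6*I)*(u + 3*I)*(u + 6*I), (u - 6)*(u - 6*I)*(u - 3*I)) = u - 6*I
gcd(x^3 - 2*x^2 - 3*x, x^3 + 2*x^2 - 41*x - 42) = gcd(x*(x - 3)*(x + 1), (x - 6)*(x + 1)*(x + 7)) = x + 1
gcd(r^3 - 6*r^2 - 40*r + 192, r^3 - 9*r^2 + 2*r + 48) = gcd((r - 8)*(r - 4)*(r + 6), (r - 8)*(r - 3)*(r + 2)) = r - 8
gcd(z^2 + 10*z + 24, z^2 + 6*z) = z + 6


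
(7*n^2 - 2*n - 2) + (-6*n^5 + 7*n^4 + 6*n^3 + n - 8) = -6*n^5 + 7*n^4 + 6*n^3 + 7*n^2 - n - 10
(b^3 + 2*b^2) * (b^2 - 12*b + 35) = b^5 - 10*b^4 + 11*b^3 + 70*b^2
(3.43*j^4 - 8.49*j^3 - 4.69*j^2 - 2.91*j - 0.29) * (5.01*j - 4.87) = 17.1843*j^5 - 59.239*j^4 + 17.8494*j^3 + 8.2612*j^2 + 12.7188*j + 1.4123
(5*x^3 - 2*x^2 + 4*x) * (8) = 40*x^3 - 16*x^2 + 32*x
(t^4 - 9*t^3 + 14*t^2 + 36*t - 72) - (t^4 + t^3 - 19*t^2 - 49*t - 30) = -10*t^3 + 33*t^2 + 85*t - 42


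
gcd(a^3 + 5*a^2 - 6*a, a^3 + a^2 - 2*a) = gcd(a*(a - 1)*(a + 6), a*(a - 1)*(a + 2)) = a^2 - a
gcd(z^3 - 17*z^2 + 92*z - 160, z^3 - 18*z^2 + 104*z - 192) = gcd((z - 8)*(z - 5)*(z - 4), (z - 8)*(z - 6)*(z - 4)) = z^2 - 12*z + 32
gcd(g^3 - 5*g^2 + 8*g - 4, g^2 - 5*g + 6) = g - 2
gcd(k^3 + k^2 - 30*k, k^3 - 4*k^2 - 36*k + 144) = k + 6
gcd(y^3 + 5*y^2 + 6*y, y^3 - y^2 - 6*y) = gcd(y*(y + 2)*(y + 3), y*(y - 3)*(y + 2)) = y^2 + 2*y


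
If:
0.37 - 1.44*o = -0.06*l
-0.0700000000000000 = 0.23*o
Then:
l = -13.47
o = -0.30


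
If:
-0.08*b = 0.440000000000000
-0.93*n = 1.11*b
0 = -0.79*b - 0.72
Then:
No Solution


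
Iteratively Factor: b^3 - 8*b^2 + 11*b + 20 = (b - 5)*(b^2 - 3*b - 4) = (b - 5)*(b + 1)*(b - 4)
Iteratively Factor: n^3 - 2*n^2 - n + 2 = (n - 2)*(n^2 - 1) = (n - 2)*(n - 1)*(n + 1)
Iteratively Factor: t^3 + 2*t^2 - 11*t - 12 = (t + 1)*(t^2 + t - 12) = (t + 1)*(t + 4)*(t - 3)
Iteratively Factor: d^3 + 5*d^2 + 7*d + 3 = (d + 3)*(d^2 + 2*d + 1) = (d + 1)*(d + 3)*(d + 1)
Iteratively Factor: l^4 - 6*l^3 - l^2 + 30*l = (l - 3)*(l^3 - 3*l^2 - 10*l) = (l - 3)*(l + 2)*(l^2 - 5*l) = (l - 5)*(l - 3)*(l + 2)*(l)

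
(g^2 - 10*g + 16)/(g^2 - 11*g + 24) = (g - 2)/(g - 3)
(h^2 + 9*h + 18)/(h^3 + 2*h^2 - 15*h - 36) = (h + 6)/(h^2 - h - 12)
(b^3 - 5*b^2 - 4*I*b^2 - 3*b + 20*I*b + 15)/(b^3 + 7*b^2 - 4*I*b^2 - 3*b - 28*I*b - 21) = (b - 5)/(b + 7)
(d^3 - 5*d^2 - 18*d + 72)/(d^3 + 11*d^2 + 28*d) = (d^2 - 9*d + 18)/(d*(d + 7))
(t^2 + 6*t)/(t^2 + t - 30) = t/(t - 5)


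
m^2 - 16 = (m - 4)*(m + 4)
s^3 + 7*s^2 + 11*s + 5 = (s + 1)^2*(s + 5)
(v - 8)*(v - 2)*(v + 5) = v^3 - 5*v^2 - 34*v + 80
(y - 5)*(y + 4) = y^2 - y - 20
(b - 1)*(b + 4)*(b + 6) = b^3 + 9*b^2 + 14*b - 24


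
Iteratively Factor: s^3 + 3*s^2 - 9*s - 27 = (s + 3)*(s^2 - 9) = (s - 3)*(s + 3)*(s + 3)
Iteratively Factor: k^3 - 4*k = (k + 2)*(k^2 - 2*k) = (k - 2)*(k + 2)*(k)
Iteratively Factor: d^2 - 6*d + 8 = (d - 2)*(d - 4)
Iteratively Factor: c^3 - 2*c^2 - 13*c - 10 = (c - 5)*(c^2 + 3*c + 2) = (c - 5)*(c + 2)*(c + 1)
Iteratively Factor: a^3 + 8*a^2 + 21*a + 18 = (a + 3)*(a^2 + 5*a + 6) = (a + 3)^2*(a + 2)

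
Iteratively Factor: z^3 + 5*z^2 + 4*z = (z)*(z^2 + 5*z + 4) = z*(z + 4)*(z + 1)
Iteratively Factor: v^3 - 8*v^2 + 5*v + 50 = (v - 5)*(v^2 - 3*v - 10) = (v - 5)^2*(v + 2)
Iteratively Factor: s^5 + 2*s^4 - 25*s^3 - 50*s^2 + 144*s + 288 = (s + 3)*(s^4 - s^3 - 22*s^2 + 16*s + 96) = (s - 3)*(s + 3)*(s^3 + 2*s^2 - 16*s - 32) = (s - 4)*(s - 3)*(s + 3)*(s^2 + 6*s + 8) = (s - 4)*(s - 3)*(s + 3)*(s + 4)*(s + 2)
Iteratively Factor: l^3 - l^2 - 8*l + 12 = (l + 3)*(l^2 - 4*l + 4) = (l - 2)*(l + 3)*(l - 2)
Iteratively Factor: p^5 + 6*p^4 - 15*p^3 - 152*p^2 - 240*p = (p + 4)*(p^4 + 2*p^3 - 23*p^2 - 60*p) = (p + 3)*(p + 4)*(p^3 - p^2 - 20*p) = (p + 3)*(p + 4)^2*(p^2 - 5*p) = p*(p + 3)*(p + 4)^2*(p - 5)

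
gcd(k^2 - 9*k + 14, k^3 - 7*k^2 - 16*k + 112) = k - 7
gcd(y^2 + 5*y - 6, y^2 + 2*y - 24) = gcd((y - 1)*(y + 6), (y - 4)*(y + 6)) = y + 6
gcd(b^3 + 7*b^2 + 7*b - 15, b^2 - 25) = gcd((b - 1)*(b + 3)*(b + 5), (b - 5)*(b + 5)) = b + 5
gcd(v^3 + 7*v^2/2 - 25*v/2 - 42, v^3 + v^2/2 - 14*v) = v^2 + v/2 - 14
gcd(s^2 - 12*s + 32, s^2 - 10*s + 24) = s - 4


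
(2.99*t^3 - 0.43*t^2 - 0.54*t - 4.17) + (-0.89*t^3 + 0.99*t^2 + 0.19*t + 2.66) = 2.1*t^3 + 0.56*t^2 - 0.35*t - 1.51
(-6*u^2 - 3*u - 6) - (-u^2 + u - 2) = -5*u^2 - 4*u - 4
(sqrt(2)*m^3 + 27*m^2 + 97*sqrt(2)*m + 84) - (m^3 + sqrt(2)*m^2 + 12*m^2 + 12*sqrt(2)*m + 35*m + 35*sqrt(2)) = -m^3 + sqrt(2)*m^3 - sqrt(2)*m^2 + 15*m^2 - 35*m + 85*sqrt(2)*m - 35*sqrt(2) + 84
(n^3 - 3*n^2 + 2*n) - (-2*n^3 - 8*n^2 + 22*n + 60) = 3*n^3 + 5*n^2 - 20*n - 60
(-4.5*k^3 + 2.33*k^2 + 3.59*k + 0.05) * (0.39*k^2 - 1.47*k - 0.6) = -1.755*k^5 + 7.5237*k^4 + 0.674999999999999*k^3 - 6.6558*k^2 - 2.2275*k - 0.03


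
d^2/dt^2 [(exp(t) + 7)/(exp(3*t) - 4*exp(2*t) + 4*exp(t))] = (4*exp(3*t) + 67*exp(2*t) - 56*exp(t) + 28)*exp(-t)/(exp(4*t) - 8*exp(3*t) + 24*exp(2*t) - 32*exp(t) + 16)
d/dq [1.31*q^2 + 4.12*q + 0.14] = 2.62*q + 4.12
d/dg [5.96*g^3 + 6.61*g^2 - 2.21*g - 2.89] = 17.88*g^2 + 13.22*g - 2.21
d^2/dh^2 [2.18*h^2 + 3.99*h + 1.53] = 4.36000000000000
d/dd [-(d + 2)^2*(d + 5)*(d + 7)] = -4*d^3 - 48*d^2 - 174*d - 188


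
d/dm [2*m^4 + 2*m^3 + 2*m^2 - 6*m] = 8*m^3 + 6*m^2 + 4*m - 6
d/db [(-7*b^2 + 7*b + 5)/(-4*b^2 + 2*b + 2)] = (7*b^2 + 6*b + 2)/(2*(4*b^4 - 4*b^3 - 3*b^2 + 2*b + 1))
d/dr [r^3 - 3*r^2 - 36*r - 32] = 3*r^2 - 6*r - 36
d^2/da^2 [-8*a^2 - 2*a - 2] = -16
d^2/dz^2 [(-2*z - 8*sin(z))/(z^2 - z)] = 4*(2*z^2*(z - 1)^2*sin(z) + z*(z - 1)*(z + (2*z - 1)*(4*cos(z) + 1) + 4*sin(z)) - (z + 4*sin(z))*(2*z - 1)^2)/(z^3*(z - 1)^3)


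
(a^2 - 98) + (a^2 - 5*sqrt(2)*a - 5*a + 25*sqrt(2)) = 2*a^2 - 5*sqrt(2)*a - 5*a - 98 + 25*sqrt(2)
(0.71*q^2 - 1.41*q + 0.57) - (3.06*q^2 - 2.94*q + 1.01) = -2.35*q^2 + 1.53*q - 0.44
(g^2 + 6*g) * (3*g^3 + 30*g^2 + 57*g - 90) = 3*g^5 + 48*g^4 + 237*g^3 + 252*g^2 - 540*g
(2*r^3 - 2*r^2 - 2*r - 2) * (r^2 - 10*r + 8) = 2*r^5 - 22*r^4 + 34*r^3 + 2*r^2 + 4*r - 16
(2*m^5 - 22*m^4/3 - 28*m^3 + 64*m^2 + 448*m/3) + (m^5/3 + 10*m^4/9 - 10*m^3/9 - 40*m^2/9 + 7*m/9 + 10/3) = 7*m^5/3 - 56*m^4/9 - 262*m^3/9 + 536*m^2/9 + 1351*m/9 + 10/3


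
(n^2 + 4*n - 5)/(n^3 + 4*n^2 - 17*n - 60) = (n - 1)/(n^2 - n - 12)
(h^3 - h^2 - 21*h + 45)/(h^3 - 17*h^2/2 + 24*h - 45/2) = 2*(h + 5)/(2*h - 5)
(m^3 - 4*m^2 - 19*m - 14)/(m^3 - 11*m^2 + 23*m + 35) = (m + 2)/(m - 5)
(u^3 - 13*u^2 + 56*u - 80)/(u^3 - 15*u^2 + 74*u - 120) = (u - 4)/(u - 6)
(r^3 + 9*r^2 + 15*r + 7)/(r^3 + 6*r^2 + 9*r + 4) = (r + 7)/(r + 4)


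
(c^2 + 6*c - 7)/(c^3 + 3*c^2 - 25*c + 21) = 1/(c - 3)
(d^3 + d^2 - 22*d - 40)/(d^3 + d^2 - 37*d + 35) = (d^2 + 6*d + 8)/(d^2 + 6*d - 7)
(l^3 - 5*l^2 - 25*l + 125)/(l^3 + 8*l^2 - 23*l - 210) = (l^2 - 25)/(l^2 + 13*l + 42)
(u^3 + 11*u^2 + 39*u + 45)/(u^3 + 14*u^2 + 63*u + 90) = (u + 3)/(u + 6)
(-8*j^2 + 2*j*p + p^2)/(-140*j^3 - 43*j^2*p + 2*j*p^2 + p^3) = (-2*j + p)/(-35*j^2 - 2*j*p + p^2)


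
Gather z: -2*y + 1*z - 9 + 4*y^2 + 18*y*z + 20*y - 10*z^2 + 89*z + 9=4*y^2 + 18*y - 10*z^2 + z*(18*y + 90)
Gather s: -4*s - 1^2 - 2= -4*s - 3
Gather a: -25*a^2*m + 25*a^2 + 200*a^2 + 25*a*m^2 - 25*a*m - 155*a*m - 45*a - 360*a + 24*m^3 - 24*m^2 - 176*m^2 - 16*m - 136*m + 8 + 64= a^2*(225 - 25*m) + a*(25*m^2 - 180*m - 405) + 24*m^3 - 200*m^2 - 152*m + 72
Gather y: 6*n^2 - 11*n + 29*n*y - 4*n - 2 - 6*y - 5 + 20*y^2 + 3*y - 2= 6*n^2 - 15*n + 20*y^2 + y*(29*n - 3) - 9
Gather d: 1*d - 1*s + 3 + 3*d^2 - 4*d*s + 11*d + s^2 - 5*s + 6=3*d^2 + d*(12 - 4*s) + s^2 - 6*s + 9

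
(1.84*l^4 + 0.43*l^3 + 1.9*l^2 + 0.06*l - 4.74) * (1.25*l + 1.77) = 2.3*l^5 + 3.7943*l^4 + 3.1361*l^3 + 3.438*l^2 - 5.8188*l - 8.3898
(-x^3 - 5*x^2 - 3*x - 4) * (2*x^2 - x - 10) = -2*x^5 - 9*x^4 + 9*x^3 + 45*x^2 + 34*x + 40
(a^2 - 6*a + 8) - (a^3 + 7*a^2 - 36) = -a^3 - 6*a^2 - 6*a + 44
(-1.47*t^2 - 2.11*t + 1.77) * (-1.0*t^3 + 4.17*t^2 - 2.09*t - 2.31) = 1.47*t^5 - 4.0199*t^4 - 7.4964*t^3 + 15.1865*t^2 + 1.1748*t - 4.0887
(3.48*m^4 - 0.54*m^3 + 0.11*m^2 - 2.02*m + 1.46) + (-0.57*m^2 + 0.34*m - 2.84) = 3.48*m^4 - 0.54*m^3 - 0.46*m^2 - 1.68*m - 1.38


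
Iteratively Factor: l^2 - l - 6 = (l + 2)*(l - 3)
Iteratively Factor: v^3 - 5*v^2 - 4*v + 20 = (v - 5)*(v^2 - 4) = (v - 5)*(v - 2)*(v + 2)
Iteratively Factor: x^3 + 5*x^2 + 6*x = (x + 2)*(x^2 + 3*x) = x*(x + 2)*(x + 3)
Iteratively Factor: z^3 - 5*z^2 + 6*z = (z)*(z^2 - 5*z + 6) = z*(z - 2)*(z - 3)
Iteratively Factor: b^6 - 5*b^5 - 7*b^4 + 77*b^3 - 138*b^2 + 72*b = (b)*(b^5 - 5*b^4 - 7*b^3 + 77*b^2 - 138*b + 72) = b*(b + 4)*(b^4 - 9*b^3 + 29*b^2 - 39*b + 18) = b*(b - 2)*(b + 4)*(b^3 - 7*b^2 + 15*b - 9) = b*(b - 3)*(b - 2)*(b + 4)*(b^2 - 4*b + 3) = b*(b - 3)*(b - 2)*(b - 1)*(b + 4)*(b - 3)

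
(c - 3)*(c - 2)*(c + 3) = c^3 - 2*c^2 - 9*c + 18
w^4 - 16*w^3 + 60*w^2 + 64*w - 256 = (w - 8)^2*(w - 2)*(w + 2)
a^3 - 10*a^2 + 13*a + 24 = (a - 8)*(a - 3)*(a + 1)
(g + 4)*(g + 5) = g^2 + 9*g + 20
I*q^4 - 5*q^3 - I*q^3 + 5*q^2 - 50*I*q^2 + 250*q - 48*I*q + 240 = (q - 8)*(q + 6)*(q + 5*I)*(I*q + I)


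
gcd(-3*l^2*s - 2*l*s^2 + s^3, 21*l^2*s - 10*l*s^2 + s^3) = -3*l*s + s^2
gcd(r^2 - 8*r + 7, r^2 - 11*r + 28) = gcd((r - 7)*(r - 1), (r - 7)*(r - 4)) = r - 7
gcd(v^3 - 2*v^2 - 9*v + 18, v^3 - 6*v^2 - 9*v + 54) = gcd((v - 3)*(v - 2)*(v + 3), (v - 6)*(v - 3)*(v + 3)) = v^2 - 9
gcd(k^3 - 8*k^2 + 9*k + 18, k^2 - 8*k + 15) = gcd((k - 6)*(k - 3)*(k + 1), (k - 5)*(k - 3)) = k - 3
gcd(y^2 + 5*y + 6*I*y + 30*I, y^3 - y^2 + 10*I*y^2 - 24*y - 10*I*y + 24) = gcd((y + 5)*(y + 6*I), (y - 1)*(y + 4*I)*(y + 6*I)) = y + 6*I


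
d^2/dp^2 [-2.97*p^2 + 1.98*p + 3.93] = -5.94000000000000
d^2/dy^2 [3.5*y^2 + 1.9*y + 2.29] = 7.00000000000000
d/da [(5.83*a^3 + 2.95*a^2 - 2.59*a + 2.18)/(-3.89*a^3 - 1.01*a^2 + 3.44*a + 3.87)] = (5.5872*a^4 + 19.9602*a^3 + 100.659*a^2 + 27.2366*a - 17.5225)/(15.1321*a^6 + 7.8578*a^5 - 25.7431*a^4 - 37.0574*a^3 + 4.0162*a^2 + 26.6256*a + 14.9769)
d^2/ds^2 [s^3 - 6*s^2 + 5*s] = 6*s - 12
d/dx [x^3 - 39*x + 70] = 3*x^2 - 39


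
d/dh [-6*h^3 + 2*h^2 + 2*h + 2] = -18*h^2 + 4*h + 2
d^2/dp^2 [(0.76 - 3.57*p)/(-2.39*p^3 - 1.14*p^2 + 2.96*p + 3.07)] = (122.353182*p^5 + 6.26658*p^4 + 26.659224*p^3 + 340.66302*p^2 + 56.894892*p - 83.519936)/(13.651919*p^9 + 19.535382*p^8 - 41.405316*p^7 - 99.515793*p^6 + 1.09309200000001*p^5 + 148.305804*p^4 + 103.798645*p^3 - 48.461178*p^2 - 83.693112*p - 28.934443)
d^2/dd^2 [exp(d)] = exp(d)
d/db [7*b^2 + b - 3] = 14*b + 1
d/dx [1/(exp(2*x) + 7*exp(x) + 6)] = (-2*exp(x) - 7)*exp(x)/(exp(2*x) + 7*exp(x) + 6)^2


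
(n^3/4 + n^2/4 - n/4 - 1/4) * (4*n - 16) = n^4 - 3*n^3 - 5*n^2 + 3*n + 4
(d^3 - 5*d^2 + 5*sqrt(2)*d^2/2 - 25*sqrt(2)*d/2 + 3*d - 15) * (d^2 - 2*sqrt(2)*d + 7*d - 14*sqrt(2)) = d^5 + sqrt(2)*d^4/2 + 2*d^4 - 42*d^3 + sqrt(2)*d^3 - 47*sqrt(2)*d^2/2 - 14*d^2 - 12*sqrt(2)*d + 245*d + 210*sqrt(2)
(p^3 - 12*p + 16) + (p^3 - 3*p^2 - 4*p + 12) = 2*p^3 - 3*p^2 - 16*p + 28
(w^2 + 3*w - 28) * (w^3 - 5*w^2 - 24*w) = w^5 - 2*w^4 - 67*w^3 + 68*w^2 + 672*w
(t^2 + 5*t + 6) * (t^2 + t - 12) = t^4 + 6*t^3 - t^2 - 54*t - 72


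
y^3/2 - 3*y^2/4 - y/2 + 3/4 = (y/2 + 1/2)*(y - 3/2)*(y - 1)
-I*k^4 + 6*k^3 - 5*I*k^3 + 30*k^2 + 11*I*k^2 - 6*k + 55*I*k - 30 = (k + 5)*(k + 2*I)*(k + 3*I)*(-I*k + 1)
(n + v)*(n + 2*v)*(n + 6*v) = n^3 + 9*n^2*v + 20*n*v^2 + 12*v^3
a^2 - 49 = (a - 7)*(a + 7)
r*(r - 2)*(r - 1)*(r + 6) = r^4 + 3*r^3 - 16*r^2 + 12*r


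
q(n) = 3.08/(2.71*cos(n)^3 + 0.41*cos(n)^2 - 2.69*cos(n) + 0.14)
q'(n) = 3.08*(8.13*sin(n)*cos(n)^2 + 0.82*sin(n)*cos(n) - 2.69*sin(n))/(2.71*cos(n)^3 + 0.41*cos(n)^2 - 2.69*cos(n) + 0.14)^2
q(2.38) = 2.42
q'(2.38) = 1.28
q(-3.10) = 5.77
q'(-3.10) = -2.07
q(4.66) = 10.94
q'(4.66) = 105.14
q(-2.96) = 5.10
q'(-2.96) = -6.66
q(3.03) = 5.52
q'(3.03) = 4.98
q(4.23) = 2.55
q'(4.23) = 2.48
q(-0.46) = 361.49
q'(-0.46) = -86123.50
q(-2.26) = 2.33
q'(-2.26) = -0.10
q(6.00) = 9.22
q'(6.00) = -43.13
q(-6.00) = 9.22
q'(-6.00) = 43.13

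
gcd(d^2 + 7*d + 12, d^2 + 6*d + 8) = d + 4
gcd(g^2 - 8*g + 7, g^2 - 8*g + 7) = g^2 - 8*g + 7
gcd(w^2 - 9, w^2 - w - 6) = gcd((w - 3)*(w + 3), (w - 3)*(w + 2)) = w - 3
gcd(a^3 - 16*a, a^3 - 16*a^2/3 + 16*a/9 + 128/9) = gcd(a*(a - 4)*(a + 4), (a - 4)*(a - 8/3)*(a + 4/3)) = a - 4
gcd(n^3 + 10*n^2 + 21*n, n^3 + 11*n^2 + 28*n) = n^2 + 7*n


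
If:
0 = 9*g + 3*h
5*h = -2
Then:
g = 2/15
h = -2/5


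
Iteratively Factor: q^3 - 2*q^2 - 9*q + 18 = (q - 2)*(q^2 - 9) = (q - 3)*(q - 2)*(q + 3)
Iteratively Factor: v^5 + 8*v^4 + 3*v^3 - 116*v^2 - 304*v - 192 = (v + 1)*(v^4 + 7*v^3 - 4*v^2 - 112*v - 192) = (v + 1)*(v + 3)*(v^3 + 4*v^2 - 16*v - 64) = (v - 4)*(v + 1)*(v + 3)*(v^2 + 8*v + 16) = (v - 4)*(v + 1)*(v + 3)*(v + 4)*(v + 4)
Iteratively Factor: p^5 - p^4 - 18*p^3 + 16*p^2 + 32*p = (p - 2)*(p^4 + p^3 - 16*p^2 - 16*p) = (p - 2)*(p + 1)*(p^3 - 16*p) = p*(p - 2)*(p + 1)*(p^2 - 16) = p*(p - 4)*(p - 2)*(p + 1)*(p + 4)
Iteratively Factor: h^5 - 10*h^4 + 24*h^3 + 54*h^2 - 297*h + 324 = (h - 3)*(h^4 - 7*h^3 + 3*h^2 + 63*h - 108) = (h - 4)*(h - 3)*(h^3 - 3*h^2 - 9*h + 27) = (h - 4)*(h - 3)*(h + 3)*(h^2 - 6*h + 9) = (h - 4)*(h - 3)^2*(h + 3)*(h - 3)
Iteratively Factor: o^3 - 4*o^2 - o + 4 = (o - 4)*(o^2 - 1) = (o - 4)*(o + 1)*(o - 1)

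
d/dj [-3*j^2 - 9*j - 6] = -6*j - 9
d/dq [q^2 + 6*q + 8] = 2*q + 6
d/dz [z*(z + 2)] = 2*z + 2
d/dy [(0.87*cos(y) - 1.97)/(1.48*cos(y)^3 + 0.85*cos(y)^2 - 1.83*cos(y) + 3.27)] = (2.5752*cos(y)^3 - 8.0073*cos(y)^2 - 3.349*cos(y) + 0.7602)*sin(y)/(2.1904*cos(y)^6 + 2.516*cos(y)^5 - 4.6943*cos(y)^4 + 6.5682*cos(y)^3 + 8.9079*cos(y)^2 - 11.9682*cos(y) + 10.6929)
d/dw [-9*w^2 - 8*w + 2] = -18*w - 8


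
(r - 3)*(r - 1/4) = r^2 - 13*r/4 + 3/4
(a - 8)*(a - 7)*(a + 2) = a^3 - 13*a^2 + 26*a + 112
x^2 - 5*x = x*(x - 5)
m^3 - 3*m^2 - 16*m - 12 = (m - 6)*(m + 1)*(m + 2)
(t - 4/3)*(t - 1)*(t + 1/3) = t^3 - 2*t^2 + 5*t/9 + 4/9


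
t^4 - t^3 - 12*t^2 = t^2*(t - 4)*(t + 3)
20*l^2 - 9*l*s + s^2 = (-5*l + s)*(-4*l + s)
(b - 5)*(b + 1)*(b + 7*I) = b^3 - 4*b^2 + 7*I*b^2 - 5*b - 28*I*b - 35*I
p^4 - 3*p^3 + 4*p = p*(p - 2)^2*(p + 1)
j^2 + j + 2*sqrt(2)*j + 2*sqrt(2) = (j + 1)*(j + 2*sqrt(2))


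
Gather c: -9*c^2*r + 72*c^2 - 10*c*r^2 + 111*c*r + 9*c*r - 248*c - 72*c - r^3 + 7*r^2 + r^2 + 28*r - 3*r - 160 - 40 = c^2*(72 - 9*r) + c*(-10*r^2 + 120*r - 320) - r^3 + 8*r^2 + 25*r - 200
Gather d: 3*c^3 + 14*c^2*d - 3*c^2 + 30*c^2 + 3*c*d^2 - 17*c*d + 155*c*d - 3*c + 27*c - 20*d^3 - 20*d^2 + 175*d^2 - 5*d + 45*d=3*c^3 + 27*c^2 + 24*c - 20*d^3 + d^2*(3*c + 155) + d*(14*c^2 + 138*c + 40)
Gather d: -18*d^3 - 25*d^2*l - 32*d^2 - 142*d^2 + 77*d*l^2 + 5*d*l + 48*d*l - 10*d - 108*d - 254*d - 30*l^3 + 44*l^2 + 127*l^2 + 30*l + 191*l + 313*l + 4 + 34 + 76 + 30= -18*d^3 + d^2*(-25*l - 174) + d*(77*l^2 + 53*l - 372) - 30*l^3 + 171*l^2 + 534*l + 144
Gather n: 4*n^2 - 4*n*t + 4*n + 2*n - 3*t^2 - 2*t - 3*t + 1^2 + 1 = 4*n^2 + n*(6 - 4*t) - 3*t^2 - 5*t + 2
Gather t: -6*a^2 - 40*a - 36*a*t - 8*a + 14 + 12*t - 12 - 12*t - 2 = -6*a^2 - 36*a*t - 48*a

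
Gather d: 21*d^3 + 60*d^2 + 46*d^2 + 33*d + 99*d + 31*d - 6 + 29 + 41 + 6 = 21*d^3 + 106*d^2 + 163*d + 70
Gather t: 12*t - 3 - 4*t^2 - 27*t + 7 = -4*t^2 - 15*t + 4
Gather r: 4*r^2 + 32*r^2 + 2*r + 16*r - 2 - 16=36*r^2 + 18*r - 18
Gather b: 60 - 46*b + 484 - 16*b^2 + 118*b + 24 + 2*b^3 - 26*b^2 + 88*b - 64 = 2*b^3 - 42*b^2 + 160*b + 504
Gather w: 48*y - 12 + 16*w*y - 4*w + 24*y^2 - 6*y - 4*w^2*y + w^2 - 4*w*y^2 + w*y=w^2*(1 - 4*y) + w*(-4*y^2 + 17*y - 4) + 24*y^2 + 42*y - 12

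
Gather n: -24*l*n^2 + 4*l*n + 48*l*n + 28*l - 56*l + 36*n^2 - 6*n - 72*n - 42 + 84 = -28*l + n^2*(36 - 24*l) + n*(52*l - 78) + 42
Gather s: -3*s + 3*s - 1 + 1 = 0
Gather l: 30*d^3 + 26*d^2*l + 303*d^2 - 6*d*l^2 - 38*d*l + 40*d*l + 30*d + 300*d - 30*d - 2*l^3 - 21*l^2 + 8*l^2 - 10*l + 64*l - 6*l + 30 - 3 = 30*d^3 + 303*d^2 + 300*d - 2*l^3 + l^2*(-6*d - 13) + l*(26*d^2 + 2*d + 48) + 27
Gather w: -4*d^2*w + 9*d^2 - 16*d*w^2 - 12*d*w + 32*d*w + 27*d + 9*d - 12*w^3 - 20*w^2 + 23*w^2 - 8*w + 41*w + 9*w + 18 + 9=9*d^2 + 36*d - 12*w^3 + w^2*(3 - 16*d) + w*(-4*d^2 + 20*d + 42) + 27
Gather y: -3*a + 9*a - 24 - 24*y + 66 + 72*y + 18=6*a + 48*y + 60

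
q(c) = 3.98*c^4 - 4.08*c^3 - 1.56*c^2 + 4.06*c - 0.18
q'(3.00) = 314.38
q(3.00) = 210.18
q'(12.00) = 25713.82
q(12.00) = 75302.94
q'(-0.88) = -13.52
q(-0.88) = 0.21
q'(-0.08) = 4.22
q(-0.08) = -0.51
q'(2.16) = 100.65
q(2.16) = 46.83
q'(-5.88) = -3637.28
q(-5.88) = 5509.11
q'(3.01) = 317.93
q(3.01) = 213.34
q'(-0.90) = -14.65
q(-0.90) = 0.49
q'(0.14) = 3.43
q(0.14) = 0.35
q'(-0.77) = -8.06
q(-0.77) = -0.97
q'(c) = 15.92*c^3 - 12.24*c^2 - 3.12*c + 4.06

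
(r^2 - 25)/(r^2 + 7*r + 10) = (r - 5)/(r + 2)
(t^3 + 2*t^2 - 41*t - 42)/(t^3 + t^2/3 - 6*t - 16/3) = 3*(t^2 + t - 42)/(3*t^2 - 2*t - 16)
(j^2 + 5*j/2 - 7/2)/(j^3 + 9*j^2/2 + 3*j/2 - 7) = 1/(j + 2)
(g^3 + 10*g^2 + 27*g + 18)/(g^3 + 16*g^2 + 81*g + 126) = (g + 1)/(g + 7)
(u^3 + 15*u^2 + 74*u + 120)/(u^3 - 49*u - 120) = (u^2 + 10*u + 24)/(u^2 - 5*u - 24)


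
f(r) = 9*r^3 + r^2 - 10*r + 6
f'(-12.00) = 3854.00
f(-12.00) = -15282.00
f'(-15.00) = 6035.00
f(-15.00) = -29994.00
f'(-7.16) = 1359.85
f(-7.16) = -3174.69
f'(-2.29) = 127.01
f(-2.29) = -73.94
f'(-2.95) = 219.07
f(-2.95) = -186.85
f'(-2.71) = 182.87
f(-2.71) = -138.68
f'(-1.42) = 41.60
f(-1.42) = -3.55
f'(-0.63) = -0.54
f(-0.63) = 10.45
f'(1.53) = 56.26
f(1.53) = 25.28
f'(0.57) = -0.09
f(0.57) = 2.29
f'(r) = 27*r^2 + 2*r - 10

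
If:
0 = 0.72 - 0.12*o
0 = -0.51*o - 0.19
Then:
No Solution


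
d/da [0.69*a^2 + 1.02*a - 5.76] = 1.38*a + 1.02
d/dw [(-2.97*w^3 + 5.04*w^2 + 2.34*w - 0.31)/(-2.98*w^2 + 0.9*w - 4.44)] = (8.8506*w^4 - 5.346*w^3 + 51.0696*w^2 - 46.6028*w - 10.1106)/(8.8804*w^4 - 5.364*w^3 + 27.2724*w^2 - 7.992*w + 19.7136)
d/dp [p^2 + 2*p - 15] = 2*p + 2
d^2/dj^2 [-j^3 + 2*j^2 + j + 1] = 4 - 6*j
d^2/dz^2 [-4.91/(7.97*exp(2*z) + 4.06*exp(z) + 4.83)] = (-4.91*(15.94*exp(z) + 4.06)*(31.88*exp(z) + 8.12)*exp(z) + (156.5308*exp(z) + 19.9346)*(7.97*exp(2*z) + 4.06*exp(z) + 4.83))*exp(z)/(7.97*exp(2*z) + 4.06*exp(z) + 4.83)^3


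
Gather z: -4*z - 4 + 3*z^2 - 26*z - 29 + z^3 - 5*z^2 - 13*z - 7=z^3 - 2*z^2 - 43*z - 40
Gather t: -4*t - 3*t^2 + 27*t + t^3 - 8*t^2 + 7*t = t^3 - 11*t^2 + 30*t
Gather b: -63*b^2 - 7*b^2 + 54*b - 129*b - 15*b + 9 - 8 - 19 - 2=-70*b^2 - 90*b - 20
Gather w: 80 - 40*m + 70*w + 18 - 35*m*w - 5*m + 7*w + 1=-45*m + w*(77 - 35*m) + 99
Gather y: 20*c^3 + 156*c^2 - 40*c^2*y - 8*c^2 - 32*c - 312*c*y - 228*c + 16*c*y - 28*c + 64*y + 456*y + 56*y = 20*c^3 + 148*c^2 - 288*c + y*(-40*c^2 - 296*c + 576)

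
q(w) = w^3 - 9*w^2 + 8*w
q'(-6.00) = 224.00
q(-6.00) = -588.00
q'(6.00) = 8.00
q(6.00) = -60.00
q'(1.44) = -11.70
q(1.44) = -4.16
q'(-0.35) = 14.67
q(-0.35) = -3.95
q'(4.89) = -8.28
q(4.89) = -59.16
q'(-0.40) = 15.68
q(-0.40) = -4.70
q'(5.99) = 7.82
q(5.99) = -60.08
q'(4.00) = -16.00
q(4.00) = -48.00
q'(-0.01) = 8.18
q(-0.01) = -0.08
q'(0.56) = -1.14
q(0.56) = 1.83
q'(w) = 3*w^2 - 18*w + 8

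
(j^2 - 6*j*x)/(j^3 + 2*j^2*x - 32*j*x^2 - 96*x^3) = j/(j^2 + 8*j*x + 16*x^2)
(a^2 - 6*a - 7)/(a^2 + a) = (a - 7)/a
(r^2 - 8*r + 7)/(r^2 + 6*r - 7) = (r - 7)/(r + 7)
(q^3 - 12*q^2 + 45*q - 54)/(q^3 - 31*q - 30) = (q^2 - 6*q + 9)/(q^2 + 6*q + 5)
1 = 1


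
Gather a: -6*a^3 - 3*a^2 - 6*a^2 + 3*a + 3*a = -6*a^3 - 9*a^2 + 6*a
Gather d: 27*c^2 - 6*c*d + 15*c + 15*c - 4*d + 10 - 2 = 27*c^2 + 30*c + d*(-6*c - 4) + 8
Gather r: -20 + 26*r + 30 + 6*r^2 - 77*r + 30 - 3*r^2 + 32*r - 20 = 3*r^2 - 19*r + 20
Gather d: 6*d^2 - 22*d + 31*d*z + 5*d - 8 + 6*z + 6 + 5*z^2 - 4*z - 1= 6*d^2 + d*(31*z - 17) + 5*z^2 + 2*z - 3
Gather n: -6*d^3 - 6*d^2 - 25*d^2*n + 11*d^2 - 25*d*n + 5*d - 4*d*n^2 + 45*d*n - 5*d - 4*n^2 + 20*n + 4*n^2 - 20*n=-6*d^3 + 5*d^2 - 4*d*n^2 + n*(-25*d^2 + 20*d)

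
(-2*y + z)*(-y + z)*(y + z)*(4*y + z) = 8*y^4 - 2*y^3*z - 9*y^2*z^2 + 2*y*z^3 + z^4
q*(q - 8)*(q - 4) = q^3 - 12*q^2 + 32*q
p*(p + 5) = p^2 + 5*p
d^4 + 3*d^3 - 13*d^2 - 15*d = d*(d - 3)*(d + 1)*(d + 5)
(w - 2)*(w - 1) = w^2 - 3*w + 2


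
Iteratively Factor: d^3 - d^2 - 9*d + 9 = (d - 1)*(d^2 - 9) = (d - 1)*(d + 3)*(d - 3)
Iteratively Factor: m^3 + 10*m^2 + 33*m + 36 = (m + 4)*(m^2 + 6*m + 9) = (m + 3)*(m + 4)*(m + 3)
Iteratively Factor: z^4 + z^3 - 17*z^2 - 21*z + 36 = (z + 3)*(z^3 - 2*z^2 - 11*z + 12) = (z - 4)*(z + 3)*(z^2 + 2*z - 3) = (z - 4)*(z + 3)^2*(z - 1)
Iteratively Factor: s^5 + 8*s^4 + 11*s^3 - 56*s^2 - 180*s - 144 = (s - 3)*(s^4 + 11*s^3 + 44*s^2 + 76*s + 48) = (s - 3)*(s + 4)*(s^3 + 7*s^2 + 16*s + 12) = (s - 3)*(s + 2)*(s + 4)*(s^2 + 5*s + 6) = (s - 3)*(s + 2)^2*(s + 4)*(s + 3)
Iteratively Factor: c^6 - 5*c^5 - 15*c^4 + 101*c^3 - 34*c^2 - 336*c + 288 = (c - 3)*(c^5 - 2*c^4 - 21*c^3 + 38*c^2 + 80*c - 96) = (c - 3)^2*(c^4 + c^3 - 18*c^2 - 16*c + 32) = (c - 3)^2*(c + 4)*(c^3 - 3*c^2 - 6*c + 8) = (c - 3)^2*(c + 2)*(c + 4)*(c^2 - 5*c + 4) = (c - 4)*(c - 3)^2*(c + 2)*(c + 4)*(c - 1)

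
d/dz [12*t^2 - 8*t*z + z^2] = -8*t + 2*z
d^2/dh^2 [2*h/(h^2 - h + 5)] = 4*(h*(2*h - 1)^2 + (1 - 3*h)*(h^2 - h + 5))/(h^2 - h + 5)^3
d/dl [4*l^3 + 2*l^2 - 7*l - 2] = 12*l^2 + 4*l - 7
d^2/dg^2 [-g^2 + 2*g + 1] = -2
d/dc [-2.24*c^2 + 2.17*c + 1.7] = 2.17 - 4.48*c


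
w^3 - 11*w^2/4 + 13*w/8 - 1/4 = (w - 2)*(w - 1/2)*(w - 1/4)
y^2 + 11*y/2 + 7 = (y + 2)*(y + 7/2)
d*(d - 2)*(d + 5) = d^3 + 3*d^2 - 10*d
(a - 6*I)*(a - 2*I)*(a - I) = a^3 - 9*I*a^2 - 20*a + 12*I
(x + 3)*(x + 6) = x^2 + 9*x + 18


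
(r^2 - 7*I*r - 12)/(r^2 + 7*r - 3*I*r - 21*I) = (r - 4*I)/(r + 7)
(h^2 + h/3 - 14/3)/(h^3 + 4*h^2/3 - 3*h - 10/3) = (3*h^2 + h - 14)/(3*h^3 + 4*h^2 - 9*h - 10)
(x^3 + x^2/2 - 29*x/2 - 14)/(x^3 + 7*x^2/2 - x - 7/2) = (x - 4)/(x - 1)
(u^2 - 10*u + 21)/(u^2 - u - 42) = (u - 3)/(u + 6)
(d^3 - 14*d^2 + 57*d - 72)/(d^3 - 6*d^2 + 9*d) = (d - 8)/d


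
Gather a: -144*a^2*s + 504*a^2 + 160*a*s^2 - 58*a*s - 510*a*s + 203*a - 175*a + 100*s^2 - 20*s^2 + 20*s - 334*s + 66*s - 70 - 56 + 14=a^2*(504 - 144*s) + a*(160*s^2 - 568*s + 28) + 80*s^2 - 248*s - 112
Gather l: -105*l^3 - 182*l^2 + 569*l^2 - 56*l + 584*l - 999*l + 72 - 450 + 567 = -105*l^3 + 387*l^2 - 471*l + 189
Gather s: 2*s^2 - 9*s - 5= 2*s^2 - 9*s - 5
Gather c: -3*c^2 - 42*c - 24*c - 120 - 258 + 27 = -3*c^2 - 66*c - 351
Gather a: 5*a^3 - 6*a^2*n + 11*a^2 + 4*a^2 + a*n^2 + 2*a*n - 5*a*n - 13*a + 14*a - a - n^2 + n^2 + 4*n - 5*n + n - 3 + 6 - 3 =5*a^3 + a^2*(15 - 6*n) + a*(n^2 - 3*n)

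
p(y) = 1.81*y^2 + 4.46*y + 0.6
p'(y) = 3.62*y + 4.46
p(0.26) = 1.88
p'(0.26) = 5.40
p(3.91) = 45.71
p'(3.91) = 18.61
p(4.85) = 64.81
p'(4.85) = 22.02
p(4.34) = 54.05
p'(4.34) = 20.17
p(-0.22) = -0.29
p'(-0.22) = 3.66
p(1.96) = 16.29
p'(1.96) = 11.56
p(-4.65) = 19.00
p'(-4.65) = -12.37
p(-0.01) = 0.56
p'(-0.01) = 4.42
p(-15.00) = 340.95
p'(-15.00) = -49.84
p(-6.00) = 39.00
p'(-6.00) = -17.26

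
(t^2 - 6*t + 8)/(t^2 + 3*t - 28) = (t - 2)/(t + 7)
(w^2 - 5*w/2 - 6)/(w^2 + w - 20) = (w + 3/2)/(w + 5)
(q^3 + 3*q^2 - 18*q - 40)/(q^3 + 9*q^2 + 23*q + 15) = (q^2 - 2*q - 8)/(q^2 + 4*q + 3)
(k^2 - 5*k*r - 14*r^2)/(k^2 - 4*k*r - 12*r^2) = (-k + 7*r)/(-k + 6*r)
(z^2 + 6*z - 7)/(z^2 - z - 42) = (-z^2 - 6*z + 7)/(-z^2 + z + 42)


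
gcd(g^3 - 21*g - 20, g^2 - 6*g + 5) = g - 5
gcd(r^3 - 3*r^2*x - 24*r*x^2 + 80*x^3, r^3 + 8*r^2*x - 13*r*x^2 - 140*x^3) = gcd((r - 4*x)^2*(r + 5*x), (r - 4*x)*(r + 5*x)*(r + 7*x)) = -r^2 - r*x + 20*x^2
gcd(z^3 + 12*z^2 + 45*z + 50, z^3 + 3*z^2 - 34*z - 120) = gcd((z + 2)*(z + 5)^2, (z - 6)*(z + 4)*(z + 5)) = z + 5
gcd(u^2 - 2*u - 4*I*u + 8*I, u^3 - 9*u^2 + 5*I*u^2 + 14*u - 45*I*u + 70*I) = u - 2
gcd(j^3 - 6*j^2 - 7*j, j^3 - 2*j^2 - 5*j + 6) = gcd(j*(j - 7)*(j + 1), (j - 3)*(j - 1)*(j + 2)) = 1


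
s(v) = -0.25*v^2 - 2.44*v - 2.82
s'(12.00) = -8.44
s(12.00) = -68.10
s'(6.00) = -5.44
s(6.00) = -26.46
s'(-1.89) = -1.50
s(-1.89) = 0.90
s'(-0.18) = -2.35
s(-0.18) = -2.39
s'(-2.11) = -1.38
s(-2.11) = 1.22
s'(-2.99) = -0.94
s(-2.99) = 2.24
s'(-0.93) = -1.98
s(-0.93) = -0.77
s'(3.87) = -4.38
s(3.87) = -16.01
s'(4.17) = -4.52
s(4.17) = -17.34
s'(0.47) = -2.68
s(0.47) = -4.02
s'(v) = -0.5*v - 2.44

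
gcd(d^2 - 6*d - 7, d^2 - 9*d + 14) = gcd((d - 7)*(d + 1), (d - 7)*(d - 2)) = d - 7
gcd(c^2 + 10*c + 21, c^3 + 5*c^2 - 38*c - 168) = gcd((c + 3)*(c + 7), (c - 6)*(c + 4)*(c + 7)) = c + 7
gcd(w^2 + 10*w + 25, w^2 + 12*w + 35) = w + 5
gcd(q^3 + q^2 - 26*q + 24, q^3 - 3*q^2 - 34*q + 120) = q^2 + 2*q - 24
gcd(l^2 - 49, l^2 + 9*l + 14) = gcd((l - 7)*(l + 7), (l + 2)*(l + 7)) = l + 7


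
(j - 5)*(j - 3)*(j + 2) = j^3 - 6*j^2 - j + 30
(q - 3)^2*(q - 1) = q^3 - 7*q^2 + 15*q - 9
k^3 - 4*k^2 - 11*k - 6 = (k - 6)*(k + 1)^2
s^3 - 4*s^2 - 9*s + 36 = (s - 4)*(s - 3)*(s + 3)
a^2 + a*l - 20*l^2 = (a - 4*l)*(a + 5*l)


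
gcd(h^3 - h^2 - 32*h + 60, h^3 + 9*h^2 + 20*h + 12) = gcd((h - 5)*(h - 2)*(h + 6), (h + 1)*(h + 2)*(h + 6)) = h + 6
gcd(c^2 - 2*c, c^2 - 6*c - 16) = 1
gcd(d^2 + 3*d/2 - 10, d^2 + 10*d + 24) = d + 4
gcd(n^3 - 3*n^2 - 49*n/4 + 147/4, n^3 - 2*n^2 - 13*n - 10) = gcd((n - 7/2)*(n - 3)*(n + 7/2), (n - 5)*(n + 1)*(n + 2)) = 1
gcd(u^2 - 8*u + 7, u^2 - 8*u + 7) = u^2 - 8*u + 7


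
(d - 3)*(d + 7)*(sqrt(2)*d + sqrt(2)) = sqrt(2)*d^3 + 5*sqrt(2)*d^2 - 17*sqrt(2)*d - 21*sqrt(2)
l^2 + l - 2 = (l - 1)*(l + 2)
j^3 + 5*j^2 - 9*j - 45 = (j - 3)*(j + 3)*(j + 5)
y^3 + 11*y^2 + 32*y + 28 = (y + 2)^2*(y + 7)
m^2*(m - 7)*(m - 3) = m^4 - 10*m^3 + 21*m^2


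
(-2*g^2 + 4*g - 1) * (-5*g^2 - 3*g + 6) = 10*g^4 - 14*g^3 - 19*g^2 + 27*g - 6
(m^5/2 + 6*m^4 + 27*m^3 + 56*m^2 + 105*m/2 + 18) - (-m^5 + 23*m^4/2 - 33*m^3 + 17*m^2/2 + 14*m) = 3*m^5/2 - 11*m^4/2 + 60*m^3 + 95*m^2/2 + 77*m/2 + 18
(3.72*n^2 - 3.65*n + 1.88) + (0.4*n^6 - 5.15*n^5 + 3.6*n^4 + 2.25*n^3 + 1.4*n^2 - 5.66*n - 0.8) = 0.4*n^6 - 5.15*n^5 + 3.6*n^4 + 2.25*n^3 + 5.12*n^2 - 9.31*n + 1.08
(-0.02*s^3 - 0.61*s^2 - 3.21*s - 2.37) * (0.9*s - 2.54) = -0.018*s^4 - 0.4982*s^3 - 1.3396*s^2 + 6.0204*s + 6.0198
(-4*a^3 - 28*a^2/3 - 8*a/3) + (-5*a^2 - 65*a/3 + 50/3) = -4*a^3 - 43*a^2/3 - 73*a/3 + 50/3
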